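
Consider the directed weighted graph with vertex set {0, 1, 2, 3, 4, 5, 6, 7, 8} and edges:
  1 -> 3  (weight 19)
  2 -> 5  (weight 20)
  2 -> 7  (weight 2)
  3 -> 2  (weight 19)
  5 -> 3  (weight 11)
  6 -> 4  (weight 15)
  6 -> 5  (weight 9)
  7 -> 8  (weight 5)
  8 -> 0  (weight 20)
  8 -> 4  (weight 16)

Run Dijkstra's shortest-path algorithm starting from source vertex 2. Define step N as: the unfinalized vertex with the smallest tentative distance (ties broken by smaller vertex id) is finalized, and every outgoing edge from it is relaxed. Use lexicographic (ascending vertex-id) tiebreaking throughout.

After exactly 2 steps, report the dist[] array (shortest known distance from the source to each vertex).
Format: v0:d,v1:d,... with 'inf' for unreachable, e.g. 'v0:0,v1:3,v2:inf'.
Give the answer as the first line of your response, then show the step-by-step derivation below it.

v0:inf,v1:inf,v2:0,v3:inf,v4:inf,v5:20,v6:inf,v7:2,v8:7

step 1: dist = v0:inf,v1:inf,v2:0,v3:inf,v4:inf,v5:20,v6:inf,v7:2,v8:inf
step 2: dist = v0:inf,v1:inf,v2:0,v3:inf,v4:inf,v5:20,v6:inf,v7:2,v8:7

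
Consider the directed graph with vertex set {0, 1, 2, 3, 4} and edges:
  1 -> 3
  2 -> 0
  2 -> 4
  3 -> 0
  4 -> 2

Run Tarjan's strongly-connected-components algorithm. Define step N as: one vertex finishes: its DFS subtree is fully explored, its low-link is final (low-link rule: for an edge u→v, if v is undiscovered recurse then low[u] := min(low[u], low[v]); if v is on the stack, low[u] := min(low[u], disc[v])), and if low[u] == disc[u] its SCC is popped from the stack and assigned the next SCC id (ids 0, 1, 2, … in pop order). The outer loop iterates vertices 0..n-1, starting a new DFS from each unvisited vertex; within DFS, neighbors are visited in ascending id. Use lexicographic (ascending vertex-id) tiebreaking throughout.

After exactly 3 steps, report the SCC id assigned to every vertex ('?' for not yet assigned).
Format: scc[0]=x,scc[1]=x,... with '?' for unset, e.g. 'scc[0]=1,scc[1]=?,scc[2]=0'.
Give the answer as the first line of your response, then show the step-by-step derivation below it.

scc[0]=0,scc[1]=2,scc[2]=?,scc[3]=1,scc[4]=?

step 1: low=(low[0]=0,low[1]=?,low[2]=?,low[3]=?,low[4]=?); scc=(scc[0]=0,scc[1]=?,scc[2]=?,scc[3]=?,scc[4]=?)
step 2: low=(low[0]=0,low[1]=1,low[2]=?,low[3]=2,low[4]=?); scc=(scc[0]=0,scc[1]=?,scc[2]=?,scc[3]=1,scc[4]=?)
step 3: low=(low[0]=0,low[1]=1,low[2]=?,low[3]=2,low[4]=?); scc=(scc[0]=0,scc[1]=2,scc[2]=?,scc[3]=1,scc[4]=?)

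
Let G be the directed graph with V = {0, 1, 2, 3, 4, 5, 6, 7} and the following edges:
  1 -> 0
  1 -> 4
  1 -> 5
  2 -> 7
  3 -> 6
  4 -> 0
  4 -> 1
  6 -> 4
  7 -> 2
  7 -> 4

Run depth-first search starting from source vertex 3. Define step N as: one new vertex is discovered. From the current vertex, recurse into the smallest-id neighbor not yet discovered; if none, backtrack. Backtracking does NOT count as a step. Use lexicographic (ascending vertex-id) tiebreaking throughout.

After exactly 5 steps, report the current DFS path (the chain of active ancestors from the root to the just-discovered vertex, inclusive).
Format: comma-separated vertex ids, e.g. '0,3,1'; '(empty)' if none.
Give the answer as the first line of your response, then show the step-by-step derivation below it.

3,6,4,1

step 1: discover 3; path=3; order=3
step 2: discover 6; path=3>6; order=3,6
step 3: discover 4; path=3>6>4; order=3,6,4
step 4: discover 0; path=3>6>4>0; order=3,6,4,0
step 5: discover 1; path=3>6>4>1; order=3,6,4,0,1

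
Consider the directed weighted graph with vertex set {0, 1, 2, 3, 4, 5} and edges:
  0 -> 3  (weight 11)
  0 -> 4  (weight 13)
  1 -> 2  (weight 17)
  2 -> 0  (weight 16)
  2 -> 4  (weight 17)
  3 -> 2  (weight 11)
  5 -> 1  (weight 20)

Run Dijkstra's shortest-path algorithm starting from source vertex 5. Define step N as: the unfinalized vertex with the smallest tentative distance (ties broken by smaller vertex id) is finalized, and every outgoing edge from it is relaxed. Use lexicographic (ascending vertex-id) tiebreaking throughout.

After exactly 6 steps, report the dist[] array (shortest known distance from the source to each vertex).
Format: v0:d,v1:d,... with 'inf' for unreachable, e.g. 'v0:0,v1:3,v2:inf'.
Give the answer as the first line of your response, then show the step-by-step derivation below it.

v0:53,v1:20,v2:37,v3:64,v4:54,v5:0

step 1: dist = v0:inf,v1:20,v2:inf,v3:inf,v4:inf,v5:0
step 2: dist = v0:inf,v1:20,v2:37,v3:inf,v4:inf,v5:0
step 3: dist = v0:53,v1:20,v2:37,v3:inf,v4:54,v5:0
step 4: dist = v0:53,v1:20,v2:37,v3:64,v4:54,v5:0
step 5: dist = v0:53,v1:20,v2:37,v3:64,v4:54,v5:0
step 6: dist = v0:53,v1:20,v2:37,v3:64,v4:54,v5:0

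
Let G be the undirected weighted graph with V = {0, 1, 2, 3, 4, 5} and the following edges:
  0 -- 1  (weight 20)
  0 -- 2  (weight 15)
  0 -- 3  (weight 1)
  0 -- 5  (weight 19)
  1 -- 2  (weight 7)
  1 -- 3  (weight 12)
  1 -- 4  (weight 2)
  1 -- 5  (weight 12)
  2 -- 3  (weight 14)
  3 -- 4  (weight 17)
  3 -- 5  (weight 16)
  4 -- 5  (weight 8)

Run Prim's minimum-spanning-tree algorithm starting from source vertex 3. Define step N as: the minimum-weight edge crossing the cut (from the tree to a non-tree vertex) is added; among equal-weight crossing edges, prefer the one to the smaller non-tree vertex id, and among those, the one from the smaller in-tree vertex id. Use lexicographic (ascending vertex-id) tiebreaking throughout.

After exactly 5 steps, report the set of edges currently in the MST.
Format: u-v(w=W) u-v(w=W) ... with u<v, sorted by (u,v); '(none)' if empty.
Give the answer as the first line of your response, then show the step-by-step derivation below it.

0-3(w=1) 1-2(w=7) 1-3(w=12) 1-4(w=2) 4-5(w=8)

step 1: add edge 0-3 (w=1); MST = {0-3(w=1)}
step 2: add edge 1-3 (w=12); MST = {0-3(w=1) 1-3(w=12)}
step 3: add edge 1-4 (w=2); MST = {0-3(w=1) 1-3(w=12) 1-4(w=2)}
step 4: add edge 1-2 (w=7); MST = {0-3(w=1) 1-2(w=7) 1-3(w=12) 1-4(w=2)}
step 5: add edge 4-5 (w=8); MST = {0-3(w=1) 1-2(w=7) 1-3(w=12) 1-4(w=2) 4-5(w=8)}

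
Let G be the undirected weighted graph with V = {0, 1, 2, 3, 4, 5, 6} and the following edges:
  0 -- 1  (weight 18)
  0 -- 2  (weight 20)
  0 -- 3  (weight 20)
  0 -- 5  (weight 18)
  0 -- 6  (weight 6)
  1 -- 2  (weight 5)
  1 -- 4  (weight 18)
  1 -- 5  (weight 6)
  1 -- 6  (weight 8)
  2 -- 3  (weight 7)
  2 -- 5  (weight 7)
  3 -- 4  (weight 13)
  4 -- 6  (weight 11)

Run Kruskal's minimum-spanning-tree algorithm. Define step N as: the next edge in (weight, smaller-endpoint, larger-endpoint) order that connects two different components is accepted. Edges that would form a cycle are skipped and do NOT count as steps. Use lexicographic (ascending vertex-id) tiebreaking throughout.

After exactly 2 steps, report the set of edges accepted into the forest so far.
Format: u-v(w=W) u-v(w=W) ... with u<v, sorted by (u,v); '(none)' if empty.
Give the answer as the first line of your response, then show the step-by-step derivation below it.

0-6(w=6) 1-2(w=5)

step 1: add edge 1-2 (w=5); MST = {1-2(w=5)}
step 2: add edge 0-6 (w=6); MST = {0-6(w=6) 1-2(w=5)}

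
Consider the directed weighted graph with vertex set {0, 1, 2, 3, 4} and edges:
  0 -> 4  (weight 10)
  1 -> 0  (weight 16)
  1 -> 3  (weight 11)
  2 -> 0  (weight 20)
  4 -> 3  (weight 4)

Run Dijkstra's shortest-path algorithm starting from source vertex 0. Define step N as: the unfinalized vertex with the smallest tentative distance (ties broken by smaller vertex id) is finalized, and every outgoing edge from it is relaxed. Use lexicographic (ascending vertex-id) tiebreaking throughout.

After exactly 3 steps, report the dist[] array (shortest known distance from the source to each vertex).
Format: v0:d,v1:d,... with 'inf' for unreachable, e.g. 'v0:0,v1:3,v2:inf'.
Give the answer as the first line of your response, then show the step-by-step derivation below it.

v0:0,v1:inf,v2:inf,v3:14,v4:10

step 1: dist = v0:0,v1:inf,v2:inf,v3:inf,v4:10
step 2: dist = v0:0,v1:inf,v2:inf,v3:14,v4:10
step 3: dist = v0:0,v1:inf,v2:inf,v3:14,v4:10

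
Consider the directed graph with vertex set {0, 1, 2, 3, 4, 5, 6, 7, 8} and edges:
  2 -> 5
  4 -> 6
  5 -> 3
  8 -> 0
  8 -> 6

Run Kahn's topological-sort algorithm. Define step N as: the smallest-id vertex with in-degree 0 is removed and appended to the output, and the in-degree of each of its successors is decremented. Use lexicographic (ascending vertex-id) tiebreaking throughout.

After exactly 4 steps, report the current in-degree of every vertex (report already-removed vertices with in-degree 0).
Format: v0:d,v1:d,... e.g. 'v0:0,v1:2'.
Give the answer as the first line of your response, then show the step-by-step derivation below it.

v0:1,v1:0,v2:0,v3:0,v4:0,v5:0,v6:1,v7:0,v8:0

step 1: output 1; order=[1]; indeg=(1,0,0,1,0,1,2,0,0)
step 2: output 2; order=[1,2]; indeg=(1,0,0,1,0,0,2,0,0)
step 3: output 4; order=[1,2,4]; indeg=(1,0,0,1,0,0,1,0,0)
step 4: output 5; order=[1,2,4,5]; indeg=(1,0,0,0,0,0,1,0,0)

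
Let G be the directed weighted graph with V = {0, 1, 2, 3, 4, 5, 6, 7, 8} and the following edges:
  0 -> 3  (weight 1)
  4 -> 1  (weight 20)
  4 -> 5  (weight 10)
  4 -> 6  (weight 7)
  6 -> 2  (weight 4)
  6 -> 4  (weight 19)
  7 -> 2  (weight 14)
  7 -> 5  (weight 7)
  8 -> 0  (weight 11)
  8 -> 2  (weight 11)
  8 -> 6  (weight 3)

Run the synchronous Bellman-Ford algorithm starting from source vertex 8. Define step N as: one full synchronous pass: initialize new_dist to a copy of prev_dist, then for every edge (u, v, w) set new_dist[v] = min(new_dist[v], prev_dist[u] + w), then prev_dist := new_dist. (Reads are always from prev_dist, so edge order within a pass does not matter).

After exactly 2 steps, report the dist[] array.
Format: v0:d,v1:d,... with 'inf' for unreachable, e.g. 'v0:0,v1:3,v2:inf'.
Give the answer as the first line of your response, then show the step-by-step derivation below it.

v0:11,v1:inf,v2:7,v3:12,v4:22,v5:inf,v6:3,v7:inf,v8:0

step 1: dist = v0:11,v1:inf,v2:11,v3:inf,v4:inf,v5:inf,v6:3,v7:inf,v8:0
step 2: dist = v0:11,v1:inf,v2:7,v3:12,v4:22,v5:inf,v6:3,v7:inf,v8:0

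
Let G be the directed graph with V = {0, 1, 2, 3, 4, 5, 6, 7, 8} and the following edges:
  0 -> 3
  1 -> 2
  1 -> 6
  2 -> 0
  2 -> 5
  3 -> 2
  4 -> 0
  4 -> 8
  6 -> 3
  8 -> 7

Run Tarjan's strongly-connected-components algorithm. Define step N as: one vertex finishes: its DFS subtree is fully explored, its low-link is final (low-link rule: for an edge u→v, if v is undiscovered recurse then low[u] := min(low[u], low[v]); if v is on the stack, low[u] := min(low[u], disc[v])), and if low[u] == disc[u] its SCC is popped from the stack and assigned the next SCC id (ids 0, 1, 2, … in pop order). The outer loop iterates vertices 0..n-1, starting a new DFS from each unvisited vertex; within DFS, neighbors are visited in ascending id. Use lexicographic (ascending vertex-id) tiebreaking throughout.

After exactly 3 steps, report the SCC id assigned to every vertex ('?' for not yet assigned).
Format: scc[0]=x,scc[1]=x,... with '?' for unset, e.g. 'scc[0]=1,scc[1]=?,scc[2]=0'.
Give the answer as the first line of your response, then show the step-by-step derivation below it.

scc[0]=?,scc[1]=?,scc[2]=?,scc[3]=?,scc[4]=?,scc[5]=0,scc[6]=?,scc[7]=?,scc[8]=?

step 1: low=(low[0]=0,low[1]=?,low[2]=0,low[3]=1,low[4]=?,low[5]=3,low[6]=?,low[7]=?,low[8]=?); scc=(scc[0]=?,scc[1]=?,scc[2]=?,scc[3]=?,scc[4]=?,scc[5]=0,scc[6]=?,scc[7]=?,scc[8]=?)
step 2: low=(low[0]=0,low[1]=?,low[2]=0,low[3]=1,low[4]=?,low[5]=3,low[6]=?,low[7]=?,low[8]=?); scc=(scc[0]=?,scc[1]=?,scc[2]=?,scc[3]=?,scc[4]=?,scc[5]=0,scc[6]=?,scc[7]=?,scc[8]=?)
step 3: low=(low[0]=0,low[1]=?,low[2]=0,low[3]=0,low[4]=?,low[5]=3,low[6]=?,low[7]=?,low[8]=?); scc=(scc[0]=?,scc[1]=?,scc[2]=?,scc[3]=?,scc[4]=?,scc[5]=0,scc[6]=?,scc[7]=?,scc[8]=?)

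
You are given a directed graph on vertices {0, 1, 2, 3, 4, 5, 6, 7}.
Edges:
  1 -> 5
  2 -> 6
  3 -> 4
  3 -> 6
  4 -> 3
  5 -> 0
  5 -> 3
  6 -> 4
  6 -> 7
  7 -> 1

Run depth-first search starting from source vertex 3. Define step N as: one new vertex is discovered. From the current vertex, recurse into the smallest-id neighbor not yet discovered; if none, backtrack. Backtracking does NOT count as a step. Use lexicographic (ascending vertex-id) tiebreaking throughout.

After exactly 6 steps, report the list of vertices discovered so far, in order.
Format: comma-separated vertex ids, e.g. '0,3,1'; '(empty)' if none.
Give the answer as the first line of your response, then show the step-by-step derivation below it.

3,4,6,7,1,5

step 1: discover 3; path=3; order=3
step 2: discover 4; path=3>4; order=3,4
step 3: discover 6; path=3>6; order=3,4,6
step 4: discover 7; path=3>6>7; order=3,4,6,7
step 5: discover 1; path=3>6>7>1; order=3,4,6,7,1
step 6: discover 5; path=3>6>7>1>5; order=3,4,6,7,1,5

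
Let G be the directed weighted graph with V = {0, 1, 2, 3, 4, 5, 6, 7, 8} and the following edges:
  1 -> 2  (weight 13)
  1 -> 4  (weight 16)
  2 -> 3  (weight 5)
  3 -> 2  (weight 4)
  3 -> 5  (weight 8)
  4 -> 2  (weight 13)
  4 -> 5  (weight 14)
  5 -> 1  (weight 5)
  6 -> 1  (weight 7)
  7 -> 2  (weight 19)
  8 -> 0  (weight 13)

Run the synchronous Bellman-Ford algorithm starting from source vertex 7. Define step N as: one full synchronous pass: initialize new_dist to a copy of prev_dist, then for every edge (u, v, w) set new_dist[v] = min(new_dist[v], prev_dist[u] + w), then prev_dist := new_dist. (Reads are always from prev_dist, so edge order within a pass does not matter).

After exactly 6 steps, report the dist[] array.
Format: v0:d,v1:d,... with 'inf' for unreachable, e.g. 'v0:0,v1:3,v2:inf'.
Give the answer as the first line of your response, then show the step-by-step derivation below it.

v0:inf,v1:37,v2:19,v3:24,v4:53,v5:32,v6:inf,v7:0,v8:inf

step 1: dist = v0:inf,v1:inf,v2:19,v3:inf,v4:inf,v5:inf,v6:inf,v7:0,v8:inf
step 2: dist = v0:inf,v1:inf,v2:19,v3:24,v4:inf,v5:inf,v6:inf,v7:0,v8:inf
step 3: dist = v0:inf,v1:inf,v2:19,v3:24,v4:inf,v5:32,v6:inf,v7:0,v8:inf
step 4: dist = v0:inf,v1:37,v2:19,v3:24,v4:inf,v5:32,v6:inf,v7:0,v8:inf
step 5: dist = v0:inf,v1:37,v2:19,v3:24,v4:53,v5:32,v6:inf,v7:0,v8:inf
step 6: dist = v0:inf,v1:37,v2:19,v3:24,v4:53,v5:32,v6:inf,v7:0,v8:inf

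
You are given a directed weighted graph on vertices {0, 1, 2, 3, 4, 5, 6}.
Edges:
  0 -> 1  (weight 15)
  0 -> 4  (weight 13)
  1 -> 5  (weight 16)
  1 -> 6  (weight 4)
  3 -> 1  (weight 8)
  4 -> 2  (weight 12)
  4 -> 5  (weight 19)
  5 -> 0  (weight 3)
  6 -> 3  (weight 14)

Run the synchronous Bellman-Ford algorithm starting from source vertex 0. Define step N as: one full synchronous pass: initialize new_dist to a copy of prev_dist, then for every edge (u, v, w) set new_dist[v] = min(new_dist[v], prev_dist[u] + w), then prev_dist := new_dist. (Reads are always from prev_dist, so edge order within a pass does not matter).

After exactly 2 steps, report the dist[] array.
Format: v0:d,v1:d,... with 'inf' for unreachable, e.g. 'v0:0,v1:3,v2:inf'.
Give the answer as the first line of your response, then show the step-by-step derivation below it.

v0:0,v1:15,v2:25,v3:inf,v4:13,v5:31,v6:19

step 1: dist = v0:0,v1:15,v2:inf,v3:inf,v4:13,v5:inf,v6:inf
step 2: dist = v0:0,v1:15,v2:25,v3:inf,v4:13,v5:31,v6:19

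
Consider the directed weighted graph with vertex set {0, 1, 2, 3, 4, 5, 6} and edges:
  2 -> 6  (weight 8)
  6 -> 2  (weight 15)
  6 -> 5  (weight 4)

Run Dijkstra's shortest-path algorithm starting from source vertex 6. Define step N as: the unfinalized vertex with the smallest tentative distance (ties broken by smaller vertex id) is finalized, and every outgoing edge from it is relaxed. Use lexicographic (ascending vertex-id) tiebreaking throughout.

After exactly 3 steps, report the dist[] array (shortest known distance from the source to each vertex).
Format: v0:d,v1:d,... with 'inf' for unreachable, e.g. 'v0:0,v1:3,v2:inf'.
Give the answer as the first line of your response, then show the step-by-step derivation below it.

v0:inf,v1:inf,v2:15,v3:inf,v4:inf,v5:4,v6:0

step 1: dist = v0:inf,v1:inf,v2:15,v3:inf,v4:inf,v5:4,v6:0
step 2: dist = v0:inf,v1:inf,v2:15,v3:inf,v4:inf,v5:4,v6:0
step 3: dist = v0:inf,v1:inf,v2:15,v3:inf,v4:inf,v5:4,v6:0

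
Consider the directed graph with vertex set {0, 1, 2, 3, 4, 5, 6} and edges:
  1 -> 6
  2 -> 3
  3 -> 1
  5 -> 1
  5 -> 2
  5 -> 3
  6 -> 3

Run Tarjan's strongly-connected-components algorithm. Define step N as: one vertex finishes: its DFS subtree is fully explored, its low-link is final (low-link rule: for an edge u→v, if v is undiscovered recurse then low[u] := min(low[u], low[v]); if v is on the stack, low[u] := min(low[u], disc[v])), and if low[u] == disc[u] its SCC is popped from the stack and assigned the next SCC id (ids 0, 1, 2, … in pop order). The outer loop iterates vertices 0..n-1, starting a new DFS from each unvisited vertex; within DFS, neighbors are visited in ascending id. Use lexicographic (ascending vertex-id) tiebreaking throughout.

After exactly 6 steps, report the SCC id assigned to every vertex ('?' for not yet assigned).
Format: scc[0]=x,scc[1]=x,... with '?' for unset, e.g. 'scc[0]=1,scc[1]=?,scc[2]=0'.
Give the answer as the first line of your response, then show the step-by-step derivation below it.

scc[0]=0,scc[1]=1,scc[2]=2,scc[3]=1,scc[4]=3,scc[5]=?,scc[6]=1

step 1: low=(low[0]=0,low[1]=?,low[2]=?,low[3]=?,low[4]=?,low[5]=?,low[6]=?); scc=(scc[0]=0,scc[1]=?,scc[2]=?,scc[3]=?,scc[4]=?,scc[5]=?,scc[6]=?)
step 2: low=(low[0]=0,low[1]=1,low[2]=?,low[3]=1,low[4]=?,low[5]=?,low[6]=2); scc=(scc[0]=0,scc[1]=?,scc[2]=?,scc[3]=?,scc[4]=?,scc[5]=?,scc[6]=?)
step 3: low=(low[0]=0,low[1]=1,low[2]=?,low[3]=1,low[4]=?,low[5]=?,low[6]=1); scc=(scc[0]=0,scc[1]=?,scc[2]=?,scc[3]=?,scc[4]=?,scc[5]=?,scc[6]=?)
step 4: low=(low[0]=0,low[1]=1,low[2]=?,low[3]=1,low[4]=?,low[5]=?,low[6]=1); scc=(scc[0]=0,scc[1]=1,scc[2]=?,scc[3]=1,scc[4]=?,scc[5]=?,scc[6]=1)
step 5: low=(low[0]=0,low[1]=1,low[2]=4,low[3]=1,low[4]=?,low[5]=?,low[6]=1); scc=(scc[0]=0,scc[1]=1,scc[2]=2,scc[3]=1,scc[4]=?,scc[5]=?,scc[6]=1)
step 6: low=(low[0]=0,low[1]=1,low[2]=4,low[3]=1,low[4]=5,low[5]=?,low[6]=1); scc=(scc[0]=0,scc[1]=1,scc[2]=2,scc[3]=1,scc[4]=3,scc[5]=?,scc[6]=1)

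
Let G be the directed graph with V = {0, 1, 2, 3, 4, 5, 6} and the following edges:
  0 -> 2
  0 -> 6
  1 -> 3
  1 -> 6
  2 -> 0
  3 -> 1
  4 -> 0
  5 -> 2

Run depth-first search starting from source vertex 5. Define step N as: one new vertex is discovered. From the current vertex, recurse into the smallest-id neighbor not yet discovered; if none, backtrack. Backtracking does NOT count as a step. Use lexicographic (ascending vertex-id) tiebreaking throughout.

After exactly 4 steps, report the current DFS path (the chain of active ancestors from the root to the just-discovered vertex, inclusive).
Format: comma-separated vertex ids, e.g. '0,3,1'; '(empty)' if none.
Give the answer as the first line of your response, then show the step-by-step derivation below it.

5,2,0,6

step 1: discover 5; path=5; order=5
step 2: discover 2; path=5>2; order=5,2
step 3: discover 0; path=5>2>0; order=5,2,0
step 4: discover 6; path=5>2>0>6; order=5,2,0,6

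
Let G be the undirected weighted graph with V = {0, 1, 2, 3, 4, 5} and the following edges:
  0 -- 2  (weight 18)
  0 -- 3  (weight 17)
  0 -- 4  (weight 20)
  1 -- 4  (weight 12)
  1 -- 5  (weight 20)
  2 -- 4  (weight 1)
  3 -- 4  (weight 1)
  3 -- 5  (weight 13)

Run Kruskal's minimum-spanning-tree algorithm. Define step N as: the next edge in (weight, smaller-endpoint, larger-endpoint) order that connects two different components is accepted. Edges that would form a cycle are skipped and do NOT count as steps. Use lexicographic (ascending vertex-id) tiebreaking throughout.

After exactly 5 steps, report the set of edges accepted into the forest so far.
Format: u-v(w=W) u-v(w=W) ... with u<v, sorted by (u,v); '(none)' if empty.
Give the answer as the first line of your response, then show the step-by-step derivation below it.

0-3(w=17) 1-4(w=12) 2-4(w=1) 3-4(w=1) 3-5(w=13)

step 1: add edge 2-4 (w=1); MST = {2-4(w=1)}
step 2: add edge 3-4 (w=1); MST = {2-4(w=1) 3-4(w=1)}
step 3: add edge 1-4 (w=12); MST = {1-4(w=12) 2-4(w=1) 3-4(w=1)}
step 4: add edge 3-5 (w=13); MST = {1-4(w=12) 2-4(w=1) 3-4(w=1) 3-5(w=13)}
step 5: add edge 0-3 (w=17); MST = {0-3(w=17) 1-4(w=12) 2-4(w=1) 3-4(w=1) 3-5(w=13)}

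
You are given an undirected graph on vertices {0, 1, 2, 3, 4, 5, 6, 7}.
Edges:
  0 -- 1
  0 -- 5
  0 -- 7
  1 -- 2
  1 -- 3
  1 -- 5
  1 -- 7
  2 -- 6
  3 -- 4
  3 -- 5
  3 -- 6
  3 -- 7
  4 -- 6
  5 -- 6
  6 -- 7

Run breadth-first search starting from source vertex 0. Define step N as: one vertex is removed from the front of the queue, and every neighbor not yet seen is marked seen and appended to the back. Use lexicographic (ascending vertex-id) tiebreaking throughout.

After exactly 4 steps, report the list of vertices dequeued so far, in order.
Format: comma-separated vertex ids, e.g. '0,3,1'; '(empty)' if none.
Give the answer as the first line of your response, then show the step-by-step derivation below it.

0,1,5,7

step 1: dequeue 0; queue=[1,5,7]; order=0
step 2: dequeue 1; queue=[5,7,2,3]; order=0,1
step 3: dequeue 5; queue=[7,2,3,6]; order=0,1,5
step 4: dequeue 7; queue=[2,3,6]; order=0,1,5,7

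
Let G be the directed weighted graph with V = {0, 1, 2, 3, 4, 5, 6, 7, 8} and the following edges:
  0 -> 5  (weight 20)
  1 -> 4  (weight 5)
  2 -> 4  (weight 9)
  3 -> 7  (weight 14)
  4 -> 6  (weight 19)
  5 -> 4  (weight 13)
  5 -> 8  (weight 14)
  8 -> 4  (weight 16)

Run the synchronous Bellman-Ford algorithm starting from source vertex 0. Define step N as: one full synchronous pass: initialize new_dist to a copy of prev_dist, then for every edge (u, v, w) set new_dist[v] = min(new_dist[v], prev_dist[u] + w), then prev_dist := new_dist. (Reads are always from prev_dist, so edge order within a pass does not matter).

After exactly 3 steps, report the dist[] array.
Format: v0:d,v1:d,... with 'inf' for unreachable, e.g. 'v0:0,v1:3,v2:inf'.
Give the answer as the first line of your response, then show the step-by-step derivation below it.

v0:0,v1:inf,v2:inf,v3:inf,v4:33,v5:20,v6:52,v7:inf,v8:34

step 1: dist = v0:0,v1:inf,v2:inf,v3:inf,v4:inf,v5:20,v6:inf,v7:inf,v8:inf
step 2: dist = v0:0,v1:inf,v2:inf,v3:inf,v4:33,v5:20,v6:inf,v7:inf,v8:34
step 3: dist = v0:0,v1:inf,v2:inf,v3:inf,v4:33,v5:20,v6:52,v7:inf,v8:34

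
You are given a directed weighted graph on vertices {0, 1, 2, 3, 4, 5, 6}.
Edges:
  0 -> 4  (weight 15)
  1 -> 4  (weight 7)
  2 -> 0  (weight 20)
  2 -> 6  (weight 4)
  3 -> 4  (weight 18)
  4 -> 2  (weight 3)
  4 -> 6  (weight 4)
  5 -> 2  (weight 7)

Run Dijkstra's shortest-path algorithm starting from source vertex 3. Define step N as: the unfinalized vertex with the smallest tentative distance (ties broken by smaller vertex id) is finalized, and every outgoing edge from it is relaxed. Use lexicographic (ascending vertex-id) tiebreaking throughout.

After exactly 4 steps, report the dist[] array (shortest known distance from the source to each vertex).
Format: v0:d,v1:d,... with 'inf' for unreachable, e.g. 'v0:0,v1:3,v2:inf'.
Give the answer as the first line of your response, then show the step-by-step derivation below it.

v0:41,v1:inf,v2:21,v3:0,v4:18,v5:inf,v6:22

step 1: dist = v0:inf,v1:inf,v2:inf,v3:0,v4:18,v5:inf,v6:inf
step 2: dist = v0:inf,v1:inf,v2:21,v3:0,v4:18,v5:inf,v6:22
step 3: dist = v0:41,v1:inf,v2:21,v3:0,v4:18,v5:inf,v6:22
step 4: dist = v0:41,v1:inf,v2:21,v3:0,v4:18,v5:inf,v6:22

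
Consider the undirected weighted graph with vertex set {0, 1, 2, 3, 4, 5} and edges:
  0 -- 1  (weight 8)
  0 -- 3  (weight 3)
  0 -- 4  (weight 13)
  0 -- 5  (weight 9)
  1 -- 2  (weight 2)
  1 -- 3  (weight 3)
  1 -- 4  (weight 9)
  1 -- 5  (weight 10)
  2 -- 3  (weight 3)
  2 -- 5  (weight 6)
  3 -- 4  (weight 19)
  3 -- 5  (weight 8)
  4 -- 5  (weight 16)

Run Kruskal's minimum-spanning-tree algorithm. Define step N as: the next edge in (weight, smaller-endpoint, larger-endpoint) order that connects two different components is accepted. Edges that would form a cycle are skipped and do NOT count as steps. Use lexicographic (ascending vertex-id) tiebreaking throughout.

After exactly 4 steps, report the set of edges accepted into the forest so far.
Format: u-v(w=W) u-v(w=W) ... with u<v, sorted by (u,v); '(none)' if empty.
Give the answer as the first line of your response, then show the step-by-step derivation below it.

0-3(w=3) 1-2(w=2) 1-3(w=3) 2-5(w=6)

step 1: add edge 1-2 (w=2); MST = {1-2(w=2)}
step 2: add edge 0-3 (w=3); MST = {0-3(w=3) 1-2(w=2)}
step 3: add edge 1-3 (w=3); MST = {0-3(w=3) 1-2(w=2) 1-3(w=3)}
step 4: add edge 2-5 (w=6); MST = {0-3(w=3) 1-2(w=2) 1-3(w=3) 2-5(w=6)}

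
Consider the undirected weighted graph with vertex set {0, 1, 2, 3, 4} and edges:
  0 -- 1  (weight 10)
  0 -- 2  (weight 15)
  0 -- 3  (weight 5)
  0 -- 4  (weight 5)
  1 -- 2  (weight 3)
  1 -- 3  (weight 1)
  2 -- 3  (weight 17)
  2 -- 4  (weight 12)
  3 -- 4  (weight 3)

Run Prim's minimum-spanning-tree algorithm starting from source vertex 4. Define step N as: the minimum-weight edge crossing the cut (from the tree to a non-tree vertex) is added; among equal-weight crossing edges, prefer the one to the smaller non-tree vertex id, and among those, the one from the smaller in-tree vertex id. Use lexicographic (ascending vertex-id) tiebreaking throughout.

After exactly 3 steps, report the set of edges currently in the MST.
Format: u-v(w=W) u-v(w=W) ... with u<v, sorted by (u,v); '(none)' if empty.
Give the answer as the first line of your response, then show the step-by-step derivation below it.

1-2(w=3) 1-3(w=1) 3-4(w=3)

step 1: add edge 3-4 (w=3); MST = {3-4(w=3)}
step 2: add edge 1-3 (w=1); MST = {1-3(w=1) 3-4(w=3)}
step 3: add edge 1-2 (w=3); MST = {1-2(w=3) 1-3(w=1) 3-4(w=3)}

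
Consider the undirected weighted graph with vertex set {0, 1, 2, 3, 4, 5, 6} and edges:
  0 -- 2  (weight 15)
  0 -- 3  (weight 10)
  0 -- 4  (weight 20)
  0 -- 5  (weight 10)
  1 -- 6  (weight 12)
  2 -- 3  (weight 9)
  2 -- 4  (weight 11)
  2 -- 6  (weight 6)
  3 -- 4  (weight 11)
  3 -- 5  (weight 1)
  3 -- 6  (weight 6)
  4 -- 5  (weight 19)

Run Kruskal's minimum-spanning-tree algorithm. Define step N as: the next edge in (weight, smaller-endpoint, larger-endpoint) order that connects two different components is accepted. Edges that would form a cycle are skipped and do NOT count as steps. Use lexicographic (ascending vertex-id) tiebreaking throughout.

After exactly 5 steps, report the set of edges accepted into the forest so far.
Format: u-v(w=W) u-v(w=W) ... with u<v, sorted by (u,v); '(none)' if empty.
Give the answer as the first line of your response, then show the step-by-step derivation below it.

0-3(w=10) 2-4(w=11) 2-6(w=6) 3-5(w=1) 3-6(w=6)

step 1: add edge 3-5 (w=1); MST = {3-5(w=1)}
step 2: add edge 2-6 (w=6); MST = {2-6(w=6) 3-5(w=1)}
step 3: add edge 3-6 (w=6); MST = {2-6(w=6) 3-5(w=1) 3-6(w=6)}
step 4: add edge 0-3 (w=10); MST = {0-3(w=10) 2-6(w=6) 3-5(w=1) 3-6(w=6)}
step 5: add edge 2-4 (w=11); MST = {0-3(w=10) 2-4(w=11) 2-6(w=6) 3-5(w=1) 3-6(w=6)}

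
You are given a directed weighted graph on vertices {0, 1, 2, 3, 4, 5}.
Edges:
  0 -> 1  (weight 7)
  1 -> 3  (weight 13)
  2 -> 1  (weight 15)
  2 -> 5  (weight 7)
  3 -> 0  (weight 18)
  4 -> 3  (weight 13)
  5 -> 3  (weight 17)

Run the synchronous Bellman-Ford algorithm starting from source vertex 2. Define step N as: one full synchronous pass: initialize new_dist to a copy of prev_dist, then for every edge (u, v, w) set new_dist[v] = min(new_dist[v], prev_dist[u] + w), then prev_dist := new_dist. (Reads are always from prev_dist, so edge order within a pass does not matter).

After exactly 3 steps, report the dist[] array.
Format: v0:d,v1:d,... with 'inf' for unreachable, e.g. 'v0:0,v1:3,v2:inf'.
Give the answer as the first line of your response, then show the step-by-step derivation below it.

v0:42,v1:15,v2:0,v3:24,v4:inf,v5:7

step 1: dist = v0:inf,v1:15,v2:0,v3:inf,v4:inf,v5:7
step 2: dist = v0:inf,v1:15,v2:0,v3:24,v4:inf,v5:7
step 3: dist = v0:42,v1:15,v2:0,v3:24,v4:inf,v5:7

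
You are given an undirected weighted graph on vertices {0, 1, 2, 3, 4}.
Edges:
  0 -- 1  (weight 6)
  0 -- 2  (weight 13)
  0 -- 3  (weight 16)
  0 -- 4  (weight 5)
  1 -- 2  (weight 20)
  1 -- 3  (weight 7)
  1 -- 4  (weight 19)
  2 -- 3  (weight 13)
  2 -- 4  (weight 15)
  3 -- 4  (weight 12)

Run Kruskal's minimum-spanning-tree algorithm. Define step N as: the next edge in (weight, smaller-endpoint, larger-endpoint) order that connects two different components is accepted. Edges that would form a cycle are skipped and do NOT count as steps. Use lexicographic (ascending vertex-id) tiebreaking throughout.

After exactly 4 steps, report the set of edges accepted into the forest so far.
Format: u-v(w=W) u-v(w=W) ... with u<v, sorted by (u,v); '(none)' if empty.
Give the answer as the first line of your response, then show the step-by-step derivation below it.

0-1(w=6) 0-2(w=13) 0-4(w=5) 1-3(w=7)

step 1: add edge 0-4 (w=5); MST = {0-4(w=5)}
step 2: add edge 0-1 (w=6); MST = {0-1(w=6) 0-4(w=5)}
step 3: add edge 1-3 (w=7); MST = {0-1(w=6) 0-4(w=5) 1-3(w=7)}
step 4: add edge 0-2 (w=13); MST = {0-1(w=6) 0-2(w=13) 0-4(w=5) 1-3(w=7)}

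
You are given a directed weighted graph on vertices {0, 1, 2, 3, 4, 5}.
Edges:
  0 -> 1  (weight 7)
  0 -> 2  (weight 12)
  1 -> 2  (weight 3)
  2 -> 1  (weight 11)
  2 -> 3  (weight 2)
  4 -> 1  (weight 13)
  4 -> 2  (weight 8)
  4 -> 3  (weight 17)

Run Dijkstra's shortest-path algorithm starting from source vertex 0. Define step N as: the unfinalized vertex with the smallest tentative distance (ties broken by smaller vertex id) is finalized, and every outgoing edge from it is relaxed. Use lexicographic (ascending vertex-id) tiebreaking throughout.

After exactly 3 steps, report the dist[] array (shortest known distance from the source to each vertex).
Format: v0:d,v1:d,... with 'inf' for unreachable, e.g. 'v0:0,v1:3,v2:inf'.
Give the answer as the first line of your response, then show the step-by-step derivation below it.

v0:0,v1:7,v2:10,v3:12,v4:inf,v5:inf

step 1: dist = v0:0,v1:7,v2:12,v3:inf,v4:inf,v5:inf
step 2: dist = v0:0,v1:7,v2:10,v3:inf,v4:inf,v5:inf
step 3: dist = v0:0,v1:7,v2:10,v3:12,v4:inf,v5:inf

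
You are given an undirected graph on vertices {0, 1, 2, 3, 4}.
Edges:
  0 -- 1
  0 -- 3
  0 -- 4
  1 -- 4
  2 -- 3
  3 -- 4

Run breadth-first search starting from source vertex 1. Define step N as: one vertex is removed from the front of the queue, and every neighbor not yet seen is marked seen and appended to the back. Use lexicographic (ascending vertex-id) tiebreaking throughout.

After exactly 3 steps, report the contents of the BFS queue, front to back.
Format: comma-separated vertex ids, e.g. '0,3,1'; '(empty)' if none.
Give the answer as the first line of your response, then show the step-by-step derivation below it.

3

step 1: dequeue 1; queue=[0,4]; order=1
step 2: dequeue 0; queue=[4,3]; order=1,0
step 3: dequeue 4; queue=[3]; order=1,0,4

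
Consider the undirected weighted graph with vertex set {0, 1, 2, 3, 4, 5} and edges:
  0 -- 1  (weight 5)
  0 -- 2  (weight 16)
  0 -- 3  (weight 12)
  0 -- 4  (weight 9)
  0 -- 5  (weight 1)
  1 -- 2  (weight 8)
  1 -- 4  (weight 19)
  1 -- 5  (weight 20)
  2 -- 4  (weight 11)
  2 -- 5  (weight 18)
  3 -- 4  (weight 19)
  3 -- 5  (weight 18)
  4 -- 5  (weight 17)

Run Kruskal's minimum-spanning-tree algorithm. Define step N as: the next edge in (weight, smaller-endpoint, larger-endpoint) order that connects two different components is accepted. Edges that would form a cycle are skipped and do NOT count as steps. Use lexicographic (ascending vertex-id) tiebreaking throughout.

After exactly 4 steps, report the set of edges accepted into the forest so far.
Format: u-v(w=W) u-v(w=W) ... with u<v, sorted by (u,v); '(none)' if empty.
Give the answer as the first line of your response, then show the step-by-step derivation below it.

0-1(w=5) 0-4(w=9) 0-5(w=1) 1-2(w=8)

step 1: add edge 0-5 (w=1); MST = {0-5(w=1)}
step 2: add edge 0-1 (w=5); MST = {0-1(w=5) 0-5(w=1)}
step 3: add edge 1-2 (w=8); MST = {0-1(w=5) 0-5(w=1) 1-2(w=8)}
step 4: add edge 0-4 (w=9); MST = {0-1(w=5) 0-4(w=9) 0-5(w=1) 1-2(w=8)}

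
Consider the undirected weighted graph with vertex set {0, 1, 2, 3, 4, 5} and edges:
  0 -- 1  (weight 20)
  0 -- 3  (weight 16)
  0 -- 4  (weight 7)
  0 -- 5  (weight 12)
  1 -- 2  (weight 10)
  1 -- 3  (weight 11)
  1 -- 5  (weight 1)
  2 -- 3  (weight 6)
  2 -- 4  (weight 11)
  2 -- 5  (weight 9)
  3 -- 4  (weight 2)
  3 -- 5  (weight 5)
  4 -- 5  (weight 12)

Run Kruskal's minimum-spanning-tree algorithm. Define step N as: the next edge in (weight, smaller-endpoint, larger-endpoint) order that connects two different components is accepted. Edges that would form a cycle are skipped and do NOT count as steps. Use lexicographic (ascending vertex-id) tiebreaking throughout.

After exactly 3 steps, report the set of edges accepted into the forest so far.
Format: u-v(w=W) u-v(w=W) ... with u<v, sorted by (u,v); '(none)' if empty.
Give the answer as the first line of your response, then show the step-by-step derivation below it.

1-5(w=1) 3-4(w=2) 3-5(w=5)

step 1: add edge 1-5 (w=1); MST = {1-5(w=1)}
step 2: add edge 3-4 (w=2); MST = {1-5(w=1) 3-4(w=2)}
step 3: add edge 3-5 (w=5); MST = {1-5(w=1) 3-4(w=2) 3-5(w=5)}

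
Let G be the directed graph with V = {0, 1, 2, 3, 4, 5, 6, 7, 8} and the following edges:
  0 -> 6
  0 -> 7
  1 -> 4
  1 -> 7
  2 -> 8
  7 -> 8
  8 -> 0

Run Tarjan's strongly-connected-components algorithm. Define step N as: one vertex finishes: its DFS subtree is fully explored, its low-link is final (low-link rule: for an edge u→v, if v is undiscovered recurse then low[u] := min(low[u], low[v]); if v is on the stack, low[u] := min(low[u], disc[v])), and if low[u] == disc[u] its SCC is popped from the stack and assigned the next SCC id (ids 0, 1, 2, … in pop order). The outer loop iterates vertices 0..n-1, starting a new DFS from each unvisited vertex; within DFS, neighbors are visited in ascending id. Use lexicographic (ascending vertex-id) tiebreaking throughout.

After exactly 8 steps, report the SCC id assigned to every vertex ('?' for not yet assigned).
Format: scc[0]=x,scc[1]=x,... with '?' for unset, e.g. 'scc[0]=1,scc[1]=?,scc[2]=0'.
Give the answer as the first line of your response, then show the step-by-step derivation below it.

scc[0]=1,scc[1]=3,scc[2]=4,scc[3]=5,scc[4]=2,scc[5]=?,scc[6]=0,scc[7]=1,scc[8]=1

step 1: low=(low[0]=0,low[1]=?,low[2]=?,low[3]=?,low[4]=?,low[5]=?,low[6]=1,low[7]=?,low[8]=?); scc=(scc[0]=?,scc[1]=?,scc[2]=?,scc[3]=?,scc[4]=?,scc[5]=?,scc[6]=0,scc[7]=?,scc[8]=?)
step 2: low=(low[0]=0,low[1]=?,low[2]=?,low[3]=?,low[4]=?,low[5]=?,low[6]=1,low[7]=2,low[8]=0); scc=(scc[0]=?,scc[1]=?,scc[2]=?,scc[3]=?,scc[4]=?,scc[5]=?,scc[6]=0,scc[7]=?,scc[8]=?)
step 3: low=(low[0]=0,low[1]=?,low[2]=?,low[3]=?,low[4]=?,low[5]=?,low[6]=1,low[7]=0,low[8]=0); scc=(scc[0]=?,scc[1]=?,scc[2]=?,scc[3]=?,scc[4]=?,scc[5]=?,scc[6]=0,scc[7]=?,scc[8]=?)
step 4: low=(low[0]=0,low[1]=?,low[2]=?,low[3]=?,low[4]=?,low[5]=?,low[6]=1,low[7]=0,low[8]=0); scc=(scc[0]=1,scc[1]=?,scc[2]=?,scc[3]=?,scc[4]=?,scc[5]=?,scc[6]=0,scc[7]=1,scc[8]=1)
step 5: low=(low[0]=0,low[1]=4,low[2]=?,low[3]=?,low[4]=5,low[5]=?,low[6]=1,low[7]=0,low[8]=0); scc=(scc[0]=1,scc[1]=?,scc[2]=?,scc[3]=?,scc[4]=2,scc[5]=?,scc[6]=0,scc[7]=1,scc[8]=1)
step 6: low=(low[0]=0,low[1]=4,low[2]=?,low[3]=?,low[4]=5,low[5]=?,low[6]=1,low[7]=0,low[8]=0); scc=(scc[0]=1,scc[1]=3,scc[2]=?,scc[3]=?,scc[4]=2,scc[5]=?,scc[6]=0,scc[7]=1,scc[8]=1)
step 7: low=(low[0]=0,low[1]=4,low[2]=6,low[3]=?,low[4]=5,low[5]=?,low[6]=1,low[7]=0,low[8]=0); scc=(scc[0]=1,scc[1]=3,scc[2]=4,scc[3]=?,scc[4]=2,scc[5]=?,scc[6]=0,scc[7]=1,scc[8]=1)
step 8: low=(low[0]=0,low[1]=4,low[2]=6,low[3]=7,low[4]=5,low[5]=?,low[6]=1,low[7]=0,low[8]=0); scc=(scc[0]=1,scc[1]=3,scc[2]=4,scc[3]=5,scc[4]=2,scc[5]=?,scc[6]=0,scc[7]=1,scc[8]=1)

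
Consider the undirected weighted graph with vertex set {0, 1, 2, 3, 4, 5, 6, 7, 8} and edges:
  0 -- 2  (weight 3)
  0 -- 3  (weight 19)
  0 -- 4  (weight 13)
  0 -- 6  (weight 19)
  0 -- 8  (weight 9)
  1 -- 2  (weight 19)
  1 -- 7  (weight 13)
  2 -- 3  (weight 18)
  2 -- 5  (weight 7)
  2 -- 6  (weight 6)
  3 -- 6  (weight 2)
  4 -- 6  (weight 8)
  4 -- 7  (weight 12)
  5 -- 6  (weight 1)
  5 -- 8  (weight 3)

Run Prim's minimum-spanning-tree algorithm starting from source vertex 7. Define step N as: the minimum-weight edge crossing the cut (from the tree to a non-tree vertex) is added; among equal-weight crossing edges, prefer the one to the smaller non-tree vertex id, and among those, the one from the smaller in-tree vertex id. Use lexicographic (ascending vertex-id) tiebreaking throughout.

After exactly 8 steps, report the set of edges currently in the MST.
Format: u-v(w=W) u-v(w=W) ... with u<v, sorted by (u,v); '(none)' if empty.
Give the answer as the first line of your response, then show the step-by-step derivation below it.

0-2(w=3) 1-7(w=13) 2-6(w=6) 3-6(w=2) 4-6(w=8) 4-7(w=12) 5-6(w=1) 5-8(w=3)

step 1: add edge 4-7 (w=12); MST = {4-7(w=12)}
step 2: add edge 4-6 (w=8); MST = {4-6(w=8) 4-7(w=12)}
step 3: add edge 5-6 (w=1); MST = {4-6(w=8) 4-7(w=12) 5-6(w=1)}
step 4: add edge 3-6 (w=2); MST = {3-6(w=2) 4-6(w=8) 4-7(w=12) 5-6(w=1)}
step 5: add edge 5-8 (w=3); MST = {3-6(w=2) 4-6(w=8) 4-7(w=12) 5-6(w=1) 5-8(w=3)}
step 6: add edge 2-6 (w=6); MST = {2-6(w=6) 3-6(w=2) 4-6(w=8) 4-7(w=12) 5-6(w=1) 5-8(w=3)}
step 7: add edge 0-2 (w=3); MST = {0-2(w=3) 2-6(w=6) 3-6(w=2) 4-6(w=8) 4-7(w=12) 5-6(w=1) 5-8(w=3)}
step 8: add edge 1-7 (w=13); MST = {0-2(w=3) 1-7(w=13) 2-6(w=6) 3-6(w=2) 4-6(w=8) 4-7(w=12) 5-6(w=1) 5-8(w=3)}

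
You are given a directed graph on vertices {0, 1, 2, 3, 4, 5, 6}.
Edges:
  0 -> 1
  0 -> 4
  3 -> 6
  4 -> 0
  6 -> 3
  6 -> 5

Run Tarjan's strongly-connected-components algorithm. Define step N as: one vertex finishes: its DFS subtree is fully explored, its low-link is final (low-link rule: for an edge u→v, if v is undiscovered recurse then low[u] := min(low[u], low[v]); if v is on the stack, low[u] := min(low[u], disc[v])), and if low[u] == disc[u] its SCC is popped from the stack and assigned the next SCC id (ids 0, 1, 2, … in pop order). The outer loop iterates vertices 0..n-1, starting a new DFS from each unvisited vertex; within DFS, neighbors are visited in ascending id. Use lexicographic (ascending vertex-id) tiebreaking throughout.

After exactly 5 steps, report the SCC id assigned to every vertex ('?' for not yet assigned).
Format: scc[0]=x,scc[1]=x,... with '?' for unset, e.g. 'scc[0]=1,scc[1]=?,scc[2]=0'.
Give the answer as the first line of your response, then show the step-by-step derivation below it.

scc[0]=1,scc[1]=0,scc[2]=2,scc[3]=?,scc[4]=1,scc[5]=3,scc[6]=?

step 1: low=(low[0]=0,low[1]=1,low[2]=?,low[3]=?,low[4]=?,low[5]=?,low[6]=?); scc=(scc[0]=?,scc[1]=0,scc[2]=?,scc[3]=?,scc[4]=?,scc[5]=?,scc[6]=?)
step 2: low=(low[0]=0,low[1]=1,low[2]=?,low[3]=?,low[4]=0,low[5]=?,low[6]=?); scc=(scc[0]=?,scc[1]=0,scc[2]=?,scc[3]=?,scc[4]=?,scc[5]=?,scc[6]=?)
step 3: low=(low[0]=0,low[1]=1,low[2]=?,low[3]=?,low[4]=0,low[5]=?,low[6]=?); scc=(scc[0]=1,scc[1]=0,scc[2]=?,scc[3]=?,scc[4]=1,scc[5]=?,scc[6]=?)
step 4: low=(low[0]=0,low[1]=1,low[2]=3,low[3]=?,low[4]=0,low[5]=?,low[6]=?); scc=(scc[0]=1,scc[1]=0,scc[2]=2,scc[3]=?,scc[4]=1,scc[5]=?,scc[6]=?)
step 5: low=(low[0]=0,low[1]=1,low[2]=3,low[3]=4,low[4]=0,low[5]=6,low[6]=4); scc=(scc[0]=1,scc[1]=0,scc[2]=2,scc[3]=?,scc[4]=1,scc[5]=3,scc[6]=?)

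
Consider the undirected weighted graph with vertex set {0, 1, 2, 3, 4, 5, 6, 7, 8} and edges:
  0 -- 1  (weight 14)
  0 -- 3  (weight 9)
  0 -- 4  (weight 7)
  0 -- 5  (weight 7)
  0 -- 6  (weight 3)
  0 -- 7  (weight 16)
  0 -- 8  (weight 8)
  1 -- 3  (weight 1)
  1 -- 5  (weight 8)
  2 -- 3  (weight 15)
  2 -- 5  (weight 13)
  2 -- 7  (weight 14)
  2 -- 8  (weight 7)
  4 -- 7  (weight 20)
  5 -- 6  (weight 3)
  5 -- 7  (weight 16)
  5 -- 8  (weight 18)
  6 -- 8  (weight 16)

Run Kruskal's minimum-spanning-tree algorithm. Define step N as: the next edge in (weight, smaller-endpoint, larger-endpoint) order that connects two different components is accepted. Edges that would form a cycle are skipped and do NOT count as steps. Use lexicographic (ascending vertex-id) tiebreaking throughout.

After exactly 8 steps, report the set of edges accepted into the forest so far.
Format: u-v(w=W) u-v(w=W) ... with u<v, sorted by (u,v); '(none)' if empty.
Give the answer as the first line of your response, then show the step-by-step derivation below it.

0-4(w=7) 0-6(w=3) 0-8(w=8) 1-3(w=1) 1-5(w=8) 2-7(w=14) 2-8(w=7) 5-6(w=3)

step 1: add edge 1-3 (w=1); MST = {1-3(w=1)}
step 2: add edge 0-6 (w=3); MST = {0-6(w=3) 1-3(w=1)}
step 3: add edge 5-6 (w=3); MST = {0-6(w=3) 1-3(w=1) 5-6(w=3)}
step 4: add edge 0-4 (w=7); MST = {0-4(w=7) 0-6(w=3) 1-3(w=1) 5-6(w=3)}
step 5: add edge 2-8 (w=7); MST = {0-4(w=7) 0-6(w=3) 1-3(w=1) 2-8(w=7) 5-6(w=3)}
step 6: add edge 0-8 (w=8); MST = {0-4(w=7) 0-6(w=3) 0-8(w=8) 1-3(w=1) 2-8(w=7) 5-6(w=3)}
step 7: add edge 1-5 (w=8); MST = {0-4(w=7) 0-6(w=3) 0-8(w=8) 1-3(w=1) 1-5(w=8) 2-8(w=7) 5-6(w=3)}
step 8: add edge 2-7 (w=14); MST = {0-4(w=7) 0-6(w=3) 0-8(w=8) 1-3(w=1) 1-5(w=8) 2-7(w=14) 2-8(w=7) 5-6(w=3)}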